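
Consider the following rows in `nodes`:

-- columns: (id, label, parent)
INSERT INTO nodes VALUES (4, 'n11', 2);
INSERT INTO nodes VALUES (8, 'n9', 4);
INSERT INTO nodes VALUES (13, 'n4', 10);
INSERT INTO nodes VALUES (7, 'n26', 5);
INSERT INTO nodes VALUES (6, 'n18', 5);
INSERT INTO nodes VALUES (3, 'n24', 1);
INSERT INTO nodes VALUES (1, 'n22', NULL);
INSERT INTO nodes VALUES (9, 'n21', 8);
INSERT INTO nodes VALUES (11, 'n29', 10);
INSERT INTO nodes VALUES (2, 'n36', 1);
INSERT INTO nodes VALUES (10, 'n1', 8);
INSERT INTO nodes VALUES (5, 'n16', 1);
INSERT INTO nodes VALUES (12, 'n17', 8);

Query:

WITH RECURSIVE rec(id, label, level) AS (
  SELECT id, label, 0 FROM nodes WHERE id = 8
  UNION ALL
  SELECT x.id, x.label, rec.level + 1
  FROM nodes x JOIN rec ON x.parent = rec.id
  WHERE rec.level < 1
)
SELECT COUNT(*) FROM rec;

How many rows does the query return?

4

Base: id=8 (n9) at level 0.
Iteration 1: rows with parent in {8} -> n21 (id 9, level 1), n1 (id 10, level 1), n17 (id 12, level 1).
Iteration 2: level < 1 fails for all current rows; recursion stops.
Total rows emitted: 4.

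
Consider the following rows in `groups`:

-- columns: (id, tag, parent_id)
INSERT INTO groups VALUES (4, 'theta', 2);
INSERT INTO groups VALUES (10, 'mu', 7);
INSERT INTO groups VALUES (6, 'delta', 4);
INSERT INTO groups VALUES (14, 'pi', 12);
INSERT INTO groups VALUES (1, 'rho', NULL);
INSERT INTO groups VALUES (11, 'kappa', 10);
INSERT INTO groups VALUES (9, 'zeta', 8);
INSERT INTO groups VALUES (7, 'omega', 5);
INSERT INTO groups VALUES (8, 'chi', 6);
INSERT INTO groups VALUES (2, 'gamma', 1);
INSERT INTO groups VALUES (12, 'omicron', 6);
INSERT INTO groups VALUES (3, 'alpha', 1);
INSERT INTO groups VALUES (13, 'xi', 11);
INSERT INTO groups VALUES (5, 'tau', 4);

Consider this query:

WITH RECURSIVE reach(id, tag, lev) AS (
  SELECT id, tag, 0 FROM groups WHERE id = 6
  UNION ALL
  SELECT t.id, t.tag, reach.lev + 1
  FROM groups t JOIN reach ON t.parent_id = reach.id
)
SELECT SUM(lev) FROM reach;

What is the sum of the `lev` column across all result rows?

6

Base: id=6 (delta) at lev 0.
Iteration 1: rows with parent_id in {6} -> chi (id 8, lev 1), omicron (id 12, lev 1).
Iteration 2: rows with parent_id in {8,12} -> zeta (id 9, lev 2), pi (id 14, lev 2).
Iteration 3: no rows with parent_id in {9,14}; recursion stops.
SUM(lev) = 0 + 1 + 1 + 2 + 2 = 6.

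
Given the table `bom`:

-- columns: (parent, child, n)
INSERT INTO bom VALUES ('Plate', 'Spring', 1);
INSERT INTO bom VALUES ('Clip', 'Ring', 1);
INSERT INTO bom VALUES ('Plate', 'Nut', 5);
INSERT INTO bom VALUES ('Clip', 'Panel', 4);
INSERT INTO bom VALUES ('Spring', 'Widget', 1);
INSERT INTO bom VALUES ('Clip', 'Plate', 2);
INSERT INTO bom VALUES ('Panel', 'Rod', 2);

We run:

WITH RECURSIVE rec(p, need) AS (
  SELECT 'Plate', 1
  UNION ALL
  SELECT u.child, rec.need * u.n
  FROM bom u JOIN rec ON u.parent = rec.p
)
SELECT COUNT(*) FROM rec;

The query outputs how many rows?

Base: (Plate, need=1).
Iteration 1: components of {Plate} -> Nut = 1*5 = 5, Spring = 1*1 = 1.
Iteration 2: components of {Nut,Spring} -> Widget = 1*1 = 1.
Iteration 3: no further components; recursion stops.
Total rows emitted: 4.

4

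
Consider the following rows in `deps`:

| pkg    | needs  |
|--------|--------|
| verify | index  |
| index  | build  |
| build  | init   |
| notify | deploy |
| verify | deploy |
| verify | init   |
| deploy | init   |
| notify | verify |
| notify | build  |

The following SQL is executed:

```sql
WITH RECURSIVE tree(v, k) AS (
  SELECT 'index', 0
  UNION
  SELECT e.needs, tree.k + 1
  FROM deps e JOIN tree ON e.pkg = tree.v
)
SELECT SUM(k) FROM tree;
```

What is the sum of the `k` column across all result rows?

Base: (index, k=0).
Iteration 1: edges from {index} -> (build, k=1).
Iteration 2: edges from {build} -> (init, k=2).
Iteration 3: no outgoing edges from {init}; recursion stops.
SUM(k) = 0 + 1 + 2 = 3.

3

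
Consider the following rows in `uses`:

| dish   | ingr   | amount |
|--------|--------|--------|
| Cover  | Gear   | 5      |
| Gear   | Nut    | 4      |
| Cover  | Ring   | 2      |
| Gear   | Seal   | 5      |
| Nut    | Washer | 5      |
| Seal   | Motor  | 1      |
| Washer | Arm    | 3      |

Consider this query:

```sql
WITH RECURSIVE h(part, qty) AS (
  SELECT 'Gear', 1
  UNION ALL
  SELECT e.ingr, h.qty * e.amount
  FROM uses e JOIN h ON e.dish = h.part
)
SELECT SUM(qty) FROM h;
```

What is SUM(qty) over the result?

Base: (Gear, qty=1).
Iteration 1: components of {Gear} -> Nut = 1*4 = 4, Seal = 1*5 = 5.
Iteration 2: components of {Nut,Seal} -> Motor = 5*1 = 5, Washer = 4*5 = 20.
Iteration 3: components of {Motor,Washer} -> Arm = 20*3 = 60.
Iteration 4: no further components; recursion stops.
SUM(qty) = 1 + 4 + 5 + 20 + 5 + 60 = 95.

95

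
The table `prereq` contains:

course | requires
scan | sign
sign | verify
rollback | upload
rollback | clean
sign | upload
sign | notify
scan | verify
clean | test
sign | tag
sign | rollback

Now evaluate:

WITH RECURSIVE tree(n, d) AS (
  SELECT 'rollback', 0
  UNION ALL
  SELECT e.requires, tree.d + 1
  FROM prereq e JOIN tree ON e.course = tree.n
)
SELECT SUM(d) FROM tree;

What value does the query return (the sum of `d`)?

Base: (rollback, d=0).
Iteration 1: edges from {rollback} -> (clean, d=1), (upload, d=1).
Iteration 2: edges from {clean,upload} -> (test, d=2).
Iteration 3: no outgoing edges from {test}; recursion stops.
SUM(d) = 0 + 1 + 1 + 2 = 4.

4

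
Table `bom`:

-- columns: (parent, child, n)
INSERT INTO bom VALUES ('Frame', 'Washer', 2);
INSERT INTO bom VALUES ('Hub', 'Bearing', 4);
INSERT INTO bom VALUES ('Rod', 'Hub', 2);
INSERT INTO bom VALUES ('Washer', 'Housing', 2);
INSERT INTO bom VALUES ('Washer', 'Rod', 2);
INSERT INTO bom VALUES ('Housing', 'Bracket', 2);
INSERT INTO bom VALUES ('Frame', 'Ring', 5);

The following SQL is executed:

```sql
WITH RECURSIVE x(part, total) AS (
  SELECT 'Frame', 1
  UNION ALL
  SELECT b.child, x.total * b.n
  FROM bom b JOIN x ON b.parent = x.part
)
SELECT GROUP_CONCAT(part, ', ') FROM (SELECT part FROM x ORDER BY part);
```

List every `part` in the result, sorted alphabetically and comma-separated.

Bearing, Bracket, Frame, Housing, Hub, Ring, Rod, Washer

Base: (Frame, total=1).
Iteration 1: components of {Frame} -> Ring = 1*5 = 5, Washer = 1*2 = 2.
Iteration 2: components of {Ring,Washer} -> Housing = 2*2 = 4, Rod = 2*2 = 4.
Iteration 3: components of {Housing,Rod} -> Bracket = 4*2 = 8, Hub = 4*2 = 8.
Iteration 4: components of {Bracket,Hub} -> Bearing = 8*4 = 32.
Iteration 5: no further components; recursion stops.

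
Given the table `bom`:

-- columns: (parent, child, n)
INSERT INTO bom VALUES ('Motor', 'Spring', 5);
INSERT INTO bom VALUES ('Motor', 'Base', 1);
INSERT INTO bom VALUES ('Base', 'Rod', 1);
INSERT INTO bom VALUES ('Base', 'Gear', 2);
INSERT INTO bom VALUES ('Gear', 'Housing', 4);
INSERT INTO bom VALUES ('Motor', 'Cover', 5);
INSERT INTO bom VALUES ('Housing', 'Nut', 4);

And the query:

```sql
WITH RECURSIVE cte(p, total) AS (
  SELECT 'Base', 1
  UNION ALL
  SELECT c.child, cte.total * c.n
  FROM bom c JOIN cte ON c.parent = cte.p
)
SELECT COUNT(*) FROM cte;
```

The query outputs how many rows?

Base: (Base, total=1).
Iteration 1: components of {Base} -> Gear = 1*2 = 2, Rod = 1*1 = 1.
Iteration 2: components of {Gear,Rod} -> Housing = 2*4 = 8.
Iteration 3: components of {Housing} -> Nut = 8*4 = 32.
Iteration 4: no further components; recursion stops.
Total rows emitted: 5.

5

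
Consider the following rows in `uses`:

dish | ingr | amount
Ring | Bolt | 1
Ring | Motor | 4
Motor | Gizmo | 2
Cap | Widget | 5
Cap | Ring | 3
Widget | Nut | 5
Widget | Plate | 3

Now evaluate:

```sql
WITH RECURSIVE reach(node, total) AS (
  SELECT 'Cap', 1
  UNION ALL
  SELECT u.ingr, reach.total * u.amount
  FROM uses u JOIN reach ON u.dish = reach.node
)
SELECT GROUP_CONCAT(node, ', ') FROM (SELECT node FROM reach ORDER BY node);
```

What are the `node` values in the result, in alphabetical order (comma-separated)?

Bolt, Cap, Gizmo, Motor, Nut, Plate, Ring, Widget

Base: (Cap, total=1).
Iteration 1: components of {Cap} -> Ring = 1*3 = 3, Widget = 1*5 = 5.
Iteration 2: components of {Ring,Widget} -> Bolt = 3*1 = 3, Motor = 3*4 = 12, Nut = 5*5 = 25, Plate = 5*3 = 15.
Iteration 3: components of {Bolt,Motor,Nut,Plate} -> Gizmo = 12*2 = 24.
Iteration 4: no further components; recursion stops.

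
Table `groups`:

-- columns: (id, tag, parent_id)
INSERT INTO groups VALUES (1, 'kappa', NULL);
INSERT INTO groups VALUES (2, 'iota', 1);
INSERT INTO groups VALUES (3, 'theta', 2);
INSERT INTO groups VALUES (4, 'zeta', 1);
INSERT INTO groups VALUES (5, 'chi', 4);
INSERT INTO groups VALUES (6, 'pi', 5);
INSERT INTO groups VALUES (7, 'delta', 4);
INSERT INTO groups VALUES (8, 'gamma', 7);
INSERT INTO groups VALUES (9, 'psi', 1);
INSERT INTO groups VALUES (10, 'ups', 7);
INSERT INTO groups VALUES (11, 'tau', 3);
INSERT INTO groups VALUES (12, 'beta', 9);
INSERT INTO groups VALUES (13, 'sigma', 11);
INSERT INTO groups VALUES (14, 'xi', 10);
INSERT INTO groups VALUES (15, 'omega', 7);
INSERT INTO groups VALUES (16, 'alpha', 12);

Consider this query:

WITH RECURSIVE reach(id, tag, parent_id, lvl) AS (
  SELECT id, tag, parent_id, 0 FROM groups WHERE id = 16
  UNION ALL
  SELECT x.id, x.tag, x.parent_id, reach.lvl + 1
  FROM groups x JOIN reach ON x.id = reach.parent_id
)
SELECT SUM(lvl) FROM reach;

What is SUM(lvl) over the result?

6

Base: id=16 (alpha), parent_id=12, lvl 0.
Iteration 1: join on id=12 -> beta (id 12, parent_id=9, lvl 1).
Iteration 2: join on id=9 -> psi (id 9, parent_id=1, lvl 2).
Iteration 3: join on id=1 -> kappa (id 1, parent_id=NULL, lvl 3).
Iteration 4: parent_id is NULL; no match; recursion stops.
SUM(lvl) = 0 + 1 + 2 + 3 = 6.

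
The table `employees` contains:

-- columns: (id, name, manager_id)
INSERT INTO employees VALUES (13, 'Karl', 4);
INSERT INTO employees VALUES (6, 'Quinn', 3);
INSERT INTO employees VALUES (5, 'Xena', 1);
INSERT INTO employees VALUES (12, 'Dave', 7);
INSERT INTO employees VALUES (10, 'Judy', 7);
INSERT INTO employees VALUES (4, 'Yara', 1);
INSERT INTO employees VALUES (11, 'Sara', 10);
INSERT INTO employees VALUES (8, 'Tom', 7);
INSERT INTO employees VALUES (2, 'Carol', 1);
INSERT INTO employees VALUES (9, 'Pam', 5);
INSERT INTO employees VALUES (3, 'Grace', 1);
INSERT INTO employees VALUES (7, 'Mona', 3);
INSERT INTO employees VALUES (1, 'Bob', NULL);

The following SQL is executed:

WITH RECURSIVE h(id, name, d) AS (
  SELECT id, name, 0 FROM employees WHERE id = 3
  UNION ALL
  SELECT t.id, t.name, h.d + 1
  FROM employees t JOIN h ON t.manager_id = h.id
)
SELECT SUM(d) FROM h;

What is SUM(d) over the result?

Base: id=3 (Grace) at d 0.
Iteration 1: rows with manager_id in {3} -> Quinn (id 6, d 1), Mona (id 7, d 1).
Iteration 2: rows with manager_id in {6,7} -> Tom (id 8, d 2), Judy (id 10, d 2), Dave (id 12, d 2).
Iteration 3: rows with manager_id in {8,10,12} -> Sara (id 11, d 3).
Iteration 4: no rows with manager_id in {11}; recursion stops.
SUM(d) = 0 + 1 + 1 + 2 + 2 + 2 + 3 = 11.

11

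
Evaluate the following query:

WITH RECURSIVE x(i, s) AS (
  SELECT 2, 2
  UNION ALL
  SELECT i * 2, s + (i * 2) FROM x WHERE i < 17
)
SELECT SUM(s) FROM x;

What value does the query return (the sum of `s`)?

Base: i=2, s=2.
Iteration 1: 2 < 17 holds -> i = 2 * 2 = 4, s = 2 + 4 = 6.
Iteration 2: 4 < 17 holds -> i = 4 * 2 = 8, s = 6 + 8 = 14.
Iteration 3: 8 < 17 holds -> i = 8 * 2 = 16, s = 14 + 16 = 30.
Iteration 4: 16 < 17 holds -> i = 16 * 2 = 32, s = 30 + 32 = 62.
Iteration 5: 32 < 17 fails; recursion stops.
SUM(s) = 2 + 6 + 14 + 30 + 62 = 114.

114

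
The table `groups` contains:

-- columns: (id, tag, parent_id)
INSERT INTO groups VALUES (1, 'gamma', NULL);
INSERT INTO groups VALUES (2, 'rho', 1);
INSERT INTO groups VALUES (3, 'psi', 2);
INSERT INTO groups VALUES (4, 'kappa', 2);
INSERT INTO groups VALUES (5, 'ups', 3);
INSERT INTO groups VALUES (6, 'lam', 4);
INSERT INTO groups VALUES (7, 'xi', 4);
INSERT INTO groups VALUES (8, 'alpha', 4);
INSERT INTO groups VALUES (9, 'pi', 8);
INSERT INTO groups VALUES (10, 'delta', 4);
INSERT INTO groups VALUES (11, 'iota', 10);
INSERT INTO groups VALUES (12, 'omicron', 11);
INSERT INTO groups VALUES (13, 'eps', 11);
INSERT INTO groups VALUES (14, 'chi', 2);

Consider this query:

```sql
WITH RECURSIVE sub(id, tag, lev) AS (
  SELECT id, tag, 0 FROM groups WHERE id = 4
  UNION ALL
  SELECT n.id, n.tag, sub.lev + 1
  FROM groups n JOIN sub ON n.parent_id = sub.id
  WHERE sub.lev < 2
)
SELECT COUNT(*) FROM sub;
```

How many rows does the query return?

7

Base: id=4 (kappa) at lev 0.
Iteration 1: rows with parent_id in {4} -> lam (id 6, lev 1), xi (id 7, lev 1), alpha (id 8, lev 1), delta (id 10, lev 1).
Iteration 2: rows with parent_id in {6,7,8,10} -> pi (id 9, lev 2), iota (id 11, lev 2).
Iteration 3: lev < 2 fails for all current rows; recursion stops.
Total rows emitted: 7.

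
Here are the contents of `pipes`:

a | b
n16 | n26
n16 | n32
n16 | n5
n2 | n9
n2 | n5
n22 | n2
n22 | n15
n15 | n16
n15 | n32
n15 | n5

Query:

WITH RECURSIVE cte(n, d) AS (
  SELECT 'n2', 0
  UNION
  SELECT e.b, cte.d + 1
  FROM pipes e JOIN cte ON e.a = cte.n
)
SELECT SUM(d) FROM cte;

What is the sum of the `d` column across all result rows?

2

Base: (n2, d=0).
Iteration 1: edges from {n2} -> (n5, d=1), (n9, d=1).
Iteration 2: no outgoing edges from {n5,n9}; recursion stops.
SUM(d) = 0 + 1 + 1 = 2.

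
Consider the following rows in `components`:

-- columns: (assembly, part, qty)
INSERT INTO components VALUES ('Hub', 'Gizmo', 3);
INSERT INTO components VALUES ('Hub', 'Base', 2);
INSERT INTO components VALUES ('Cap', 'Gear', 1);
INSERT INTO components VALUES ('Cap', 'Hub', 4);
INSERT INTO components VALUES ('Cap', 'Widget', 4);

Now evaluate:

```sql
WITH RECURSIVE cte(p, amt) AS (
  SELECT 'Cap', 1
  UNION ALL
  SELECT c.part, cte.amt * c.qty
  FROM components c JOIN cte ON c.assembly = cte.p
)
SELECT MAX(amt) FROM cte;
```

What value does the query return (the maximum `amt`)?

Base: (Cap, amt=1).
Iteration 1: components of {Cap} -> Gear = 1*1 = 1, Hub = 1*4 = 4, Widget = 1*4 = 4.
Iteration 2: components of {Gear,Hub,Widget} -> Base = 4*2 = 8, Gizmo = 4*3 = 12.
Iteration 3: no further components; recursion stops.
amt values: 1, 1, 4, 4, 12, 8; the maximum is 12.

12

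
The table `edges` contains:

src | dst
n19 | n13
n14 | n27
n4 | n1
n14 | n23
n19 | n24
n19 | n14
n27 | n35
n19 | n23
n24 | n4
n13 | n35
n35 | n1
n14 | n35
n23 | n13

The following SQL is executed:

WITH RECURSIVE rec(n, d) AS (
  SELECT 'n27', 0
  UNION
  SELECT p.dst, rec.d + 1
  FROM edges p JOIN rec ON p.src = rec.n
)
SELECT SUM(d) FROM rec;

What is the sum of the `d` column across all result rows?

Base: (n27, d=0).
Iteration 1: edges from {n27} -> (n35, d=1).
Iteration 2: edges from {n35} -> (n1, d=2).
Iteration 3: no outgoing edges from {n1}; recursion stops.
SUM(d) = 0 + 1 + 2 = 3.

3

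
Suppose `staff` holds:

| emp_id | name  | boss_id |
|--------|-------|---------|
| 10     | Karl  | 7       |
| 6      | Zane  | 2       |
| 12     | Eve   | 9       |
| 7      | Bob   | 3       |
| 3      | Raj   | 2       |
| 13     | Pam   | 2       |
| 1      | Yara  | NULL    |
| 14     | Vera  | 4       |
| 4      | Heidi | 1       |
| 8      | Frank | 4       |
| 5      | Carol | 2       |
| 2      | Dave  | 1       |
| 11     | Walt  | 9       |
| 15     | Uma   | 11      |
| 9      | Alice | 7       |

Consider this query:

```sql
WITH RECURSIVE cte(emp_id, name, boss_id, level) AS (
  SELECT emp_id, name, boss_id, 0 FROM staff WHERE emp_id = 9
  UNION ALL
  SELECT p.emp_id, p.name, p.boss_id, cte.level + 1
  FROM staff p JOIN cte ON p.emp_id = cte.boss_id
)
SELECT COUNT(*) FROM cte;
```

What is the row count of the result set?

5

Base: emp_id=9 (Alice), boss_id=7, level 0.
Iteration 1: join on emp_id=7 -> Bob (id 7, boss_id=3, level 1).
Iteration 2: join on emp_id=3 -> Raj (id 3, boss_id=2, level 2).
Iteration 3: join on emp_id=2 -> Dave (id 2, boss_id=1, level 3).
Iteration 4: join on emp_id=1 -> Yara (id 1, boss_id=NULL, level 4).
Iteration 5: boss_id is NULL; no match; recursion stops.
Total rows emitted: 5.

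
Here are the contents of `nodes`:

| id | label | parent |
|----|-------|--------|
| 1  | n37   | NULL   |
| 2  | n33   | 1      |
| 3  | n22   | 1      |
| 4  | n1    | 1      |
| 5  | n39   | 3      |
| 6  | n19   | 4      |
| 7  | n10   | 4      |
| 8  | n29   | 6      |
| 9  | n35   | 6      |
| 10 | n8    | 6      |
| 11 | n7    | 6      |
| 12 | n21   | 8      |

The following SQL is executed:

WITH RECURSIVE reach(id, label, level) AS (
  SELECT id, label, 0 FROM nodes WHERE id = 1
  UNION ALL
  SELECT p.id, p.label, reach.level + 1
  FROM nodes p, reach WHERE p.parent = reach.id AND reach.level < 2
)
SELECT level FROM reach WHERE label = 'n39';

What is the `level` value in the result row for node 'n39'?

2

Base: id=1 (n37) at level 0.
Iteration 1: rows with parent in {1} -> n33 (id 2, level 1), n22 (id 3, level 1), n1 (id 4, level 1).
Iteration 2: rows with parent in {2,3,4} -> n39 (id 5, level 2), n19 (id 6, level 2), n10 (id 7, level 2).
Iteration 3: level < 2 fails for all current rows; recursion stops.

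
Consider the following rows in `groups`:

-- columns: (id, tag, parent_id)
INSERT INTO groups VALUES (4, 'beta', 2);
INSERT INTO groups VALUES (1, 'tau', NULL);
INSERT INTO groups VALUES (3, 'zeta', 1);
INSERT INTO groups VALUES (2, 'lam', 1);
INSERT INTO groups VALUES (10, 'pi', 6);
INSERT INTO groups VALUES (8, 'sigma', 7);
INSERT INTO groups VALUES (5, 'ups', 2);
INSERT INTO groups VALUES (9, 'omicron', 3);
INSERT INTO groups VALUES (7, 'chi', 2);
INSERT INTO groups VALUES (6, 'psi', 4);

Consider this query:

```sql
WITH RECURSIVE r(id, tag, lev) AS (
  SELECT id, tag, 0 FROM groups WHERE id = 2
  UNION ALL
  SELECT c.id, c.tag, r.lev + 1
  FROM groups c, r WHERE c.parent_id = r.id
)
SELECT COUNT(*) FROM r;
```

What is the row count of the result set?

7

Base: id=2 (lam) at lev 0.
Iteration 1: rows with parent_id in {2} -> beta (id 4, lev 1), ups (id 5, lev 1), chi (id 7, lev 1).
Iteration 2: rows with parent_id in {4,5,7} -> psi (id 6, lev 2), sigma (id 8, lev 2).
Iteration 3: rows with parent_id in {6,8} -> pi (id 10, lev 3).
Iteration 4: no rows with parent_id in {10}; recursion stops.
Total rows emitted: 7.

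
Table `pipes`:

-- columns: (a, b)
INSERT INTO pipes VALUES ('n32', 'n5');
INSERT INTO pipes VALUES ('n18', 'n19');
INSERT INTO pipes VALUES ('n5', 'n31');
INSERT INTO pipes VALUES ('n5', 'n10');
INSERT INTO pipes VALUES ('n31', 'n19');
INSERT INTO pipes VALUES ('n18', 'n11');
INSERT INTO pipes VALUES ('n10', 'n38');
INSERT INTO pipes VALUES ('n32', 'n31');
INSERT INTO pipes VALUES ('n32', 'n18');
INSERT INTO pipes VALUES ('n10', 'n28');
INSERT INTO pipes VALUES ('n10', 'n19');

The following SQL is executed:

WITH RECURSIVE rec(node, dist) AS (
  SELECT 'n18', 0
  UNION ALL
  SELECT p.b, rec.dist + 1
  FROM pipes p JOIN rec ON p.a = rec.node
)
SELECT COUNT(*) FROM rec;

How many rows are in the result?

3

Base: (n18, dist=0).
Iteration 1: edges from {n18} -> (n11, dist=1), (n19, dist=1).
Iteration 2: no outgoing edges from {n11,n19}; recursion stops.
Total rows emitted: 3.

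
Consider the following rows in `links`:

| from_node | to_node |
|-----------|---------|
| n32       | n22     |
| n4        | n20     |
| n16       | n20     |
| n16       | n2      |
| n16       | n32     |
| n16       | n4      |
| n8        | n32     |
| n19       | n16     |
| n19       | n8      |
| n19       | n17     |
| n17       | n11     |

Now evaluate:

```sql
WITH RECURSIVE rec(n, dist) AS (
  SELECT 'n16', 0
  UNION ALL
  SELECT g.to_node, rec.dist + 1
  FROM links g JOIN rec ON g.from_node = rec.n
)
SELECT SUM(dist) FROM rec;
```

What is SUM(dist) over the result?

8

Base: (n16, dist=0).
Iteration 1: edges from {n16} -> (n2, dist=1), (n20, dist=1), (n32, dist=1), (n4, dist=1).
Iteration 2: edges from {n2,n20,n32,n4} -> (n20, dist=2), (n22, dist=2).
Iteration 3: no outgoing edges from {n20,n22}; recursion stops.
SUM(dist) = 0 + 1 + 1 + 1 + 1 + 2 + 2 = 8.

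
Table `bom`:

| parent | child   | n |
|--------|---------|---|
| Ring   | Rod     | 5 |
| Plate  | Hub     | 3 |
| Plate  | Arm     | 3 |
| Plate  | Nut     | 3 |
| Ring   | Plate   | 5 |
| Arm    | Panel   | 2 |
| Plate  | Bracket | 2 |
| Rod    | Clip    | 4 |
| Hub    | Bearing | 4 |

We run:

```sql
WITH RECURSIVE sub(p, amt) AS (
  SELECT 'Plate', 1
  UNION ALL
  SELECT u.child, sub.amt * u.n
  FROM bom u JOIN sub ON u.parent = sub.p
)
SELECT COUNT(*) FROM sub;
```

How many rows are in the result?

7

Base: (Plate, amt=1).
Iteration 1: components of {Plate} -> Arm = 1*3 = 3, Bracket = 1*2 = 2, Hub = 1*3 = 3, Nut = 1*3 = 3.
Iteration 2: components of {Arm,Bracket,Hub,Nut} -> Bearing = 3*4 = 12, Panel = 3*2 = 6.
Iteration 3: no further components; recursion stops.
Total rows emitted: 7.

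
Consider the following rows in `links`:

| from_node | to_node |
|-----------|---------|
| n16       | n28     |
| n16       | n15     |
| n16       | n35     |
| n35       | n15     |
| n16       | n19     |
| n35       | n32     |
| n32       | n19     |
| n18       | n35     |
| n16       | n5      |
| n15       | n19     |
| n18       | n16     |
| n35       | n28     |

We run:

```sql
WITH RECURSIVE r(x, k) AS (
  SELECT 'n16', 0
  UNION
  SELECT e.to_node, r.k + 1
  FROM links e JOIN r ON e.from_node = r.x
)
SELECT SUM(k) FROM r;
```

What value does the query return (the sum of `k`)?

16

Base: (n16, k=0).
Iteration 1: edges from {n16} -> (n15, k=1), (n19, k=1), (n28, k=1), (n35, k=1), (n5, k=1).
Iteration 2: edges from {n15,n19,n28,n35,n5} -> (n15, k=2), (n19, k=2), (n28, k=2), (n32, k=2).
Iteration 3: edges from {n15,n19,n28,n32} -> (n19, k=3). [UNION drops 1 duplicate row(s)]
Iteration 4: no outgoing edges from {n19}; recursion stops.
SUM(k) = 0 + 1 + 1 + 1 + 1 + 1 + 2 + 2 + 2 + 2 + 3 = 16.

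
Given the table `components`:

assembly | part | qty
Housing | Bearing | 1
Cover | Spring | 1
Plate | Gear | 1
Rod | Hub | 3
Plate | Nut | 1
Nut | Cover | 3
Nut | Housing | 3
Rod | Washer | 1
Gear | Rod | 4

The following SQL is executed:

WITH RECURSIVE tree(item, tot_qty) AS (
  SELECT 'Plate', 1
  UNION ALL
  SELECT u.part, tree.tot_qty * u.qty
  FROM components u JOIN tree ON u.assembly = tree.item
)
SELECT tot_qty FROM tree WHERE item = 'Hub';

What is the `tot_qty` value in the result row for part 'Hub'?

12

Base: (Plate, tot_qty=1).
Iteration 1: components of {Plate} -> Gear = 1*1 = 1, Nut = 1*1 = 1.
Iteration 2: components of {Gear,Nut} -> Cover = 1*3 = 3, Housing = 1*3 = 3, Rod = 1*4 = 4.
Iteration 3: components of {Cover,Housing,Rod} -> Bearing = 3*1 = 3, Hub = 4*3 = 12, Spring = 3*1 = 3, Washer = 4*1 = 4.
Iteration 4: no further components; recursion stops.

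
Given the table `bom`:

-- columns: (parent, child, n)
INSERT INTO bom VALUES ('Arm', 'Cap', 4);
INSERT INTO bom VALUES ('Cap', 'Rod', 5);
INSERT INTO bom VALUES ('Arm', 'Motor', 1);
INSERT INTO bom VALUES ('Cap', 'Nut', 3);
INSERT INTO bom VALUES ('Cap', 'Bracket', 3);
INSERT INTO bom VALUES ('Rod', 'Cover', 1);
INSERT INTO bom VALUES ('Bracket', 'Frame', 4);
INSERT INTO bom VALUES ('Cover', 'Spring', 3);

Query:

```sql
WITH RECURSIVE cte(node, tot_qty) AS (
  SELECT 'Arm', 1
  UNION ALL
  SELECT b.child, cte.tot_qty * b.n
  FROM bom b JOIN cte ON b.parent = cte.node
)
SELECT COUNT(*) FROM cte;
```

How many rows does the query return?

9

Base: (Arm, tot_qty=1).
Iteration 1: components of {Arm} -> Cap = 1*4 = 4, Motor = 1*1 = 1.
Iteration 2: components of {Cap,Motor} -> Bracket = 4*3 = 12, Nut = 4*3 = 12, Rod = 4*5 = 20.
Iteration 3: components of {Bracket,Nut,Rod} -> Cover = 20*1 = 20, Frame = 12*4 = 48.
Iteration 4: components of {Cover,Frame} -> Spring = 20*3 = 60.
Iteration 5: no further components; recursion stops.
Total rows emitted: 9.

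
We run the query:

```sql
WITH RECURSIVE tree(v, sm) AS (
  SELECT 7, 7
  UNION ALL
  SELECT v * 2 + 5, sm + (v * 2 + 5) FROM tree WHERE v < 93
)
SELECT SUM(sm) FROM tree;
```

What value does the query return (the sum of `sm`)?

609

Base: v=7, sm=7.
Iteration 1: 7 < 93 holds -> v = 7 * 2 + 5 = 19, sm = 7 + 19 = 26.
Iteration 2: 19 < 93 holds -> v = 19 * 2 + 5 = 43, sm = 26 + 43 = 69.
Iteration 3: 43 < 93 holds -> v = 43 * 2 + 5 = 91, sm = 69 + 91 = 160.
Iteration 4: 91 < 93 holds -> v = 91 * 2 + 5 = 187, sm = 160 + 187 = 347.
Iteration 5: 187 < 93 fails; recursion stops.
SUM(sm) = 7 + 26 + 69 + 160 + 347 = 609.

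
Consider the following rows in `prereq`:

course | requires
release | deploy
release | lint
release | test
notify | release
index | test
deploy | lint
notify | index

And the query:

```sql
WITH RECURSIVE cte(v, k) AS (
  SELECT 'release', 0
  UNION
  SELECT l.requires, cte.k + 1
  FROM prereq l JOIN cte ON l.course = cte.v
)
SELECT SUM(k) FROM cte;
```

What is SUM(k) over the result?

5

Base: (release, k=0).
Iteration 1: edges from {release} -> (deploy, k=1), (lint, k=1), (test, k=1).
Iteration 2: edges from {deploy,lint,test} -> (lint, k=2).
Iteration 3: no outgoing edges from {lint}; recursion stops.
SUM(k) = 0 + 1 + 1 + 1 + 2 = 5.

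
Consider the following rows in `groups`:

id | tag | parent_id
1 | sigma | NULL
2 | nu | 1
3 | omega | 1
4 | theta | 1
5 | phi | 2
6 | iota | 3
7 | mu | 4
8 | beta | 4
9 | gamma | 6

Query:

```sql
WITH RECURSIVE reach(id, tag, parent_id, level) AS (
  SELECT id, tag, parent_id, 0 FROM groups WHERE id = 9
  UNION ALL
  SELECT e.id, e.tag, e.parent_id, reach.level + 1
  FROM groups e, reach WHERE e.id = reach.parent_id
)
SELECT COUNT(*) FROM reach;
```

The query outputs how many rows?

4

Base: id=9 (gamma), parent_id=6, level 0.
Iteration 1: join on id=6 -> iota (id 6, parent_id=3, level 1).
Iteration 2: join on id=3 -> omega (id 3, parent_id=1, level 2).
Iteration 3: join on id=1 -> sigma (id 1, parent_id=NULL, level 3).
Iteration 4: parent_id is NULL; no match; recursion stops.
Total rows emitted: 4.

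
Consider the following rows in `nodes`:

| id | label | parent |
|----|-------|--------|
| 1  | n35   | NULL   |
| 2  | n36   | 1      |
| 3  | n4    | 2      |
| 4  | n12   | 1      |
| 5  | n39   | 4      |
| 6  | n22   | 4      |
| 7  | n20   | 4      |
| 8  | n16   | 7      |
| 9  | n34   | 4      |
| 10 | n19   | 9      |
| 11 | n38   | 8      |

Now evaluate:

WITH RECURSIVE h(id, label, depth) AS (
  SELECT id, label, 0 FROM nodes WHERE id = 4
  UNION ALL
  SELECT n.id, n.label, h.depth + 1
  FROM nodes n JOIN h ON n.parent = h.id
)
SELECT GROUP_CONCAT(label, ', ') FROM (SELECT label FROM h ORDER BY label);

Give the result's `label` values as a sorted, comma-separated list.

n12, n16, n19, n20, n22, n34, n38, n39

Base: id=4 (n12) at depth 0.
Iteration 1: rows with parent in {4} -> n39 (id 5, depth 1), n22 (id 6, depth 1), n20 (id 7, depth 1), n34 (id 9, depth 1).
Iteration 2: rows with parent in {5,6,7,9} -> n16 (id 8, depth 2), n19 (id 10, depth 2).
Iteration 3: rows with parent in {8,10} -> n38 (id 11, depth 3).
Iteration 4: no rows with parent in {11}; recursion stops.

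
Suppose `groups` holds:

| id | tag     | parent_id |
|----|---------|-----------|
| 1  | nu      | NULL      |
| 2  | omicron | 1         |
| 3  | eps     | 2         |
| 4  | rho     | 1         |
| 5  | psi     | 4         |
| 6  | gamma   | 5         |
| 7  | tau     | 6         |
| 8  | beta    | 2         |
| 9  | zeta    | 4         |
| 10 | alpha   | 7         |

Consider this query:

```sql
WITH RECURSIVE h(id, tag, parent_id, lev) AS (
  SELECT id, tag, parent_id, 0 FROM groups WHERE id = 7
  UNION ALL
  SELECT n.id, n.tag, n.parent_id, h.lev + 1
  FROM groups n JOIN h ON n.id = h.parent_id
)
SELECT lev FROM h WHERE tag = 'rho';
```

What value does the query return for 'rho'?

3

Base: id=7 (tau), parent_id=6, lev 0.
Iteration 1: join on id=6 -> gamma (id 6, parent_id=5, lev 1).
Iteration 2: join on id=5 -> psi (id 5, parent_id=4, lev 2).
Iteration 3: join on id=4 -> rho (id 4, parent_id=1, lev 3).
Iteration 4: join on id=1 -> nu (id 1, parent_id=NULL, lev 4).
Iteration 5: parent_id is NULL; no match; recursion stops.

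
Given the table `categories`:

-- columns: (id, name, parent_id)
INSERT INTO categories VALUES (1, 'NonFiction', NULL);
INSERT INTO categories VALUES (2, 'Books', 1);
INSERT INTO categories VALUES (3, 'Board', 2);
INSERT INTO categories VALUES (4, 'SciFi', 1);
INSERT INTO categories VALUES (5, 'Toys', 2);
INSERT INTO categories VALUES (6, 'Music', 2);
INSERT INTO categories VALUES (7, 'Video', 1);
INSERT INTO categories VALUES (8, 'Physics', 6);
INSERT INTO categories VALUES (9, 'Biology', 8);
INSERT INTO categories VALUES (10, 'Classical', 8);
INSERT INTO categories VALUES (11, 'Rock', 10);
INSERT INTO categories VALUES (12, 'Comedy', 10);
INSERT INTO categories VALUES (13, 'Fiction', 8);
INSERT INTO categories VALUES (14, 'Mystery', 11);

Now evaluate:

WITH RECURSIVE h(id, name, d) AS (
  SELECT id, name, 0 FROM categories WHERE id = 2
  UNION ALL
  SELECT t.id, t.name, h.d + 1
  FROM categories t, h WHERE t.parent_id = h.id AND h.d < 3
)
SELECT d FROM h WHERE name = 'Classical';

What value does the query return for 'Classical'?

3

Base: id=2 (Books) at d 0.
Iteration 1: rows with parent_id in {2} -> Board (id 3, d 1), Toys (id 5, d 1), Music (id 6, d 1).
Iteration 2: rows with parent_id in {3,5,6} -> Physics (id 8, d 2).
Iteration 3: rows with parent_id in {8} -> Biology (id 9, d 3), Classical (id 10, d 3), Fiction (id 13, d 3).
Iteration 4: d < 3 fails for all current rows; recursion stops.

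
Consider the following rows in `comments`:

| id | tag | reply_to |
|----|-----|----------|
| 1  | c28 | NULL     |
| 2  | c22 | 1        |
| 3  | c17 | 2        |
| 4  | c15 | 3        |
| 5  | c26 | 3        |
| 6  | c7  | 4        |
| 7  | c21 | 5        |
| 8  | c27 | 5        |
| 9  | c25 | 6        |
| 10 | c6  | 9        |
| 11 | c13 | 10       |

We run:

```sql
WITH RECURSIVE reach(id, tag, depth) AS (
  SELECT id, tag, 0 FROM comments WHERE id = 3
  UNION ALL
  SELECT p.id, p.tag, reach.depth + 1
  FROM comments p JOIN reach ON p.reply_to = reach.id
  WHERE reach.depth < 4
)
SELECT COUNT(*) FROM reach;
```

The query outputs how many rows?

8

Base: id=3 (c17) at depth 0.
Iteration 1: rows with reply_to in {3} -> c15 (id 4, depth 1), c26 (id 5, depth 1).
Iteration 2: rows with reply_to in {4,5} -> c7 (id 6, depth 2), c21 (id 7, depth 2), c27 (id 8, depth 2).
Iteration 3: rows with reply_to in {6,7,8} -> c25 (id 9, depth 3).
Iteration 4: rows with reply_to in {9} -> c6 (id 10, depth 4).
Iteration 5: depth < 4 fails for all current rows; recursion stops.
Total rows emitted: 8.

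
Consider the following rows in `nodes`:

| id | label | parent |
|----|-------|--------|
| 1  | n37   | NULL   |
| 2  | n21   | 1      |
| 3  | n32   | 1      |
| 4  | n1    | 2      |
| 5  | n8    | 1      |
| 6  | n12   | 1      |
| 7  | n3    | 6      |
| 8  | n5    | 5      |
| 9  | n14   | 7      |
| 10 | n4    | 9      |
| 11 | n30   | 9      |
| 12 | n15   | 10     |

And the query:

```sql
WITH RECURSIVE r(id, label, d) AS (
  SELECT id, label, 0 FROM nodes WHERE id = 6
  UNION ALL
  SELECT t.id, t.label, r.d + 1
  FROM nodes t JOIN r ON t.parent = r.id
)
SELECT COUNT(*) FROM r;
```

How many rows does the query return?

Base: id=6 (n12) at d 0.
Iteration 1: rows with parent in {6} -> n3 (id 7, d 1).
Iteration 2: rows with parent in {7} -> n14 (id 9, d 2).
Iteration 3: rows with parent in {9} -> n4 (id 10, d 3), n30 (id 11, d 3).
Iteration 4: rows with parent in {10,11} -> n15 (id 12, d 4).
Iteration 5: no rows with parent in {12}; recursion stops.
Total rows emitted: 6.

6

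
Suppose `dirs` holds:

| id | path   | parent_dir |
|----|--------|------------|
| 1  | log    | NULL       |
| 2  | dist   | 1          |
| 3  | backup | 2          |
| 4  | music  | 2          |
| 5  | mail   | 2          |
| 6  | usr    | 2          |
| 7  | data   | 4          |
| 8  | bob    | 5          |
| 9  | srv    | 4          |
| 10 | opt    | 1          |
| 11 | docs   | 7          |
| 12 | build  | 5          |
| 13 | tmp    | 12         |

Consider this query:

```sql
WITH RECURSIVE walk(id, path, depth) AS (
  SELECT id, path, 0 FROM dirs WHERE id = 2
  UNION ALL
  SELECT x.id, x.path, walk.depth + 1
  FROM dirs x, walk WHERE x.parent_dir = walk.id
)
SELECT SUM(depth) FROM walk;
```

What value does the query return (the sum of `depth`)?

Base: id=2 (dist) at depth 0.
Iteration 1: rows with parent_dir in {2} -> backup (id 3, depth 1), music (id 4, depth 1), mail (id 5, depth 1), usr (id 6, depth 1).
Iteration 2: rows with parent_dir in {3,4,5,6} -> data (id 7, depth 2), bob (id 8, depth 2), srv (id 9, depth 2), build (id 12, depth 2).
Iteration 3: rows with parent_dir in {7,8,9,12} -> docs (id 11, depth 3), tmp (id 13, depth 3).
Iteration 4: no rows with parent_dir in {11,13}; recursion stops.
SUM(depth) = 0 + 1 + 1 + 1 + 1 + 2 + 2 + 2 + 2 + 3 + 3 = 18.

18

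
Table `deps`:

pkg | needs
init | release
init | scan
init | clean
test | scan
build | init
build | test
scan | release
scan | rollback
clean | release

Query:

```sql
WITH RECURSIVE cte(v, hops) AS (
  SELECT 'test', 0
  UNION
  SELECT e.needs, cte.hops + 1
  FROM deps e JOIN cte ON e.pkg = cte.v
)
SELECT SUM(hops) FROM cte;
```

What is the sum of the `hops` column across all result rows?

Base: (test, hops=0).
Iteration 1: edges from {test} -> (scan, hops=1).
Iteration 2: edges from {scan} -> (release, hops=2), (rollback, hops=2).
Iteration 3: no outgoing edges from {release,rollback}; recursion stops.
SUM(hops) = 0 + 1 + 2 + 2 = 5.

5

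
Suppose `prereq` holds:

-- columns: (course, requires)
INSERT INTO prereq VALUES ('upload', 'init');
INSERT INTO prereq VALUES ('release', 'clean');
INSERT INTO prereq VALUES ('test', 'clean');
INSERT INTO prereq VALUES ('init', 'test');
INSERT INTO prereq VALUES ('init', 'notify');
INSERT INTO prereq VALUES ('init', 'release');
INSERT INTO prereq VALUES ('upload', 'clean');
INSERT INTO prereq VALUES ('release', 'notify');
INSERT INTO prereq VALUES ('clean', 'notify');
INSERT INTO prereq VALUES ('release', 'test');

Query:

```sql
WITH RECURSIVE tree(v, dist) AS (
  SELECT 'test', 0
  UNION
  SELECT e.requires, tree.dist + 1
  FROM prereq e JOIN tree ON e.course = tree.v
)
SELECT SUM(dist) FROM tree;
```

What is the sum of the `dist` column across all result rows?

3

Base: (test, dist=0).
Iteration 1: edges from {test} -> (clean, dist=1).
Iteration 2: edges from {clean} -> (notify, dist=2).
Iteration 3: no outgoing edges from {notify}; recursion stops.
SUM(dist) = 0 + 1 + 2 = 3.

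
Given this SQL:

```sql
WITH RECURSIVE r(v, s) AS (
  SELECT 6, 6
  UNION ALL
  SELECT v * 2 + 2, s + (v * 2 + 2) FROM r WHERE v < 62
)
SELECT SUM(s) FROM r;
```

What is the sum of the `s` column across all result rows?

188

Base: v=6, s=6.
Iteration 1: 6 < 62 holds -> v = 6 * 2 + 2 = 14, s = 6 + 14 = 20.
Iteration 2: 14 < 62 holds -> v = 14 * 2 + 2 = 30, s = 20 + 30 = 50.
Iteration 3: 30 < 62 holds -> v = 30 * 2 + 2 = 62, s = 50 + 62 = 112.
Iteration 4: 62 < 62 fails; recursion stops.
SUM(s) = 6 + 20 + 50 + 112 = 188.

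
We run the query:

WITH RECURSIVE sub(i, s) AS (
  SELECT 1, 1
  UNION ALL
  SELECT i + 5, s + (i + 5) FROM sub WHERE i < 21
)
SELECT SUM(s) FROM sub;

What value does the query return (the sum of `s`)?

Base: i=1, s=1.
Iteration 1: 1 < 21 holds -> i = 1 + 5 = 6, s = 1 + 6 = 7.
Iteration 2: 6 < 21 holds -> i = 6 + 5 = 11, s = 7 + 11 = 18.
Iteration 3: 11 < 21 holds -> i = 11 + 5 = 16, s = 18 + 16 = 34.
Iteration 4: 16 < 21 holds -> i = 16 + 5 = 21, s = 34 + 21 = 55.
Iteration 5: 21 < 21 fails; recursion stops.
SUM(s) = 1 + 7 + 18 + 34 + 55 = 115.

115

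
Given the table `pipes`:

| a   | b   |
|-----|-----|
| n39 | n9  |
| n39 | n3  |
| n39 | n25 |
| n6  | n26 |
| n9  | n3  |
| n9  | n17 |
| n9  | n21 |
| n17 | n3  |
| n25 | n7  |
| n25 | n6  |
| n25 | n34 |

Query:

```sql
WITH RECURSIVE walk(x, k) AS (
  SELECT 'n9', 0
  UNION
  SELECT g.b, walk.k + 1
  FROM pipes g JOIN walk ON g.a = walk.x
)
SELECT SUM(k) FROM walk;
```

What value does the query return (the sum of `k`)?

5

Base: (n9, k=0).
Iteration 1: edges from {n9} -> (n17, k=1), (n21, k=1), (n3, k=1).
Iteration 2: edges from {n17,n21,n3} -> (n3, k=2).
Iteration 3: no outgoing edges from {n3}; recursion stops.
SUM(k) = 0 + 1 + 1 + 1 + 2 = 5.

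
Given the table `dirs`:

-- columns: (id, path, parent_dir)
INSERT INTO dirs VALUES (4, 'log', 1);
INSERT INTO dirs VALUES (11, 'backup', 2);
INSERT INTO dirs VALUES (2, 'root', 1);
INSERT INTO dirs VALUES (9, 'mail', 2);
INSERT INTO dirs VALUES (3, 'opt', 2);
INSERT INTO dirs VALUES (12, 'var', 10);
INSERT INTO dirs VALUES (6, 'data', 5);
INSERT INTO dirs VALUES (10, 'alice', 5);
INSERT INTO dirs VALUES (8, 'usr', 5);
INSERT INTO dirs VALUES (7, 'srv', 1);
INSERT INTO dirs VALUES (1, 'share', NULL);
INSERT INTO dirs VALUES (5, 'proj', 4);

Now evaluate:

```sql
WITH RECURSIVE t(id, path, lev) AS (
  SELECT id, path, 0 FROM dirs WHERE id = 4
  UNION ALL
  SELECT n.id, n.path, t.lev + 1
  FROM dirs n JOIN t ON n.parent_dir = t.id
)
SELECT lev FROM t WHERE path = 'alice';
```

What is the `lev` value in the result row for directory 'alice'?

2

Base: id=4 (log) at lev 0.
Iteration 1: rows with parent_dir in {4} -> proj (id 5, lev 1).
Iteration 2: rows with parent_dir in {5} -> data (id 6, lev 2), usr (id 8, lev 2), alice (id 10, lev 2).
Iteration 3: rows with parent_dir in {6,8,10} -> var (id 12, lev 3).
Iteration 4: no rows with parent_dir in {12}; recursion stops.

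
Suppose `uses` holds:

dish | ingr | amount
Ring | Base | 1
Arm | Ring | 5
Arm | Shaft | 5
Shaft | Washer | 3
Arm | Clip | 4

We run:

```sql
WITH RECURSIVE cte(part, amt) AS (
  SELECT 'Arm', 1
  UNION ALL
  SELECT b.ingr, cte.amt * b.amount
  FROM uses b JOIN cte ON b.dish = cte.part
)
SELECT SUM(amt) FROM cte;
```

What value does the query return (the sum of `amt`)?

35

Base: (Arm, amt=1).
Iteration 1: components of {Arm} -> Clip = 1*4 = 4, Ring = 1*5 = 5, Shaft = 1*5 = 5.
Iteration 2: components of {Clip,Ring,Shaft} -> Base = 5*1 = 5, Washer = 5*3 = 15.
Iteration 3: no further components; recursion stops.
SUM(amt) = 1 + 5 + 5 + 4 + 5 + 15 = 35.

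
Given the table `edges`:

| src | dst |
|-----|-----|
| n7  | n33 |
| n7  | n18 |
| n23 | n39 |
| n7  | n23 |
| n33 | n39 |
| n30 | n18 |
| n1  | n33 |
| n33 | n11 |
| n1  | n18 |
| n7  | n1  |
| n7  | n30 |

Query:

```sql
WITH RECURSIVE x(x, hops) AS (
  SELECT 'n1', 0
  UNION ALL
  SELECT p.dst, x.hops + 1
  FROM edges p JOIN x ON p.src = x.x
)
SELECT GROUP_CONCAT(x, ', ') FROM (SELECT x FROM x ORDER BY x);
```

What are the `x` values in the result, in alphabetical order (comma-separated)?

Base: (n1, hops=0).
Iteration 1: edges from {n1} -> (n18, hops=1), (n33, hops=1).
Iteration 2: edges from {n18,n33} -> (n11, hops=2), (n39, hops=2).
Iteration 3: no outgoing edges from {n11,n39}; recursion stops.

n1, n11, n18, n33, n39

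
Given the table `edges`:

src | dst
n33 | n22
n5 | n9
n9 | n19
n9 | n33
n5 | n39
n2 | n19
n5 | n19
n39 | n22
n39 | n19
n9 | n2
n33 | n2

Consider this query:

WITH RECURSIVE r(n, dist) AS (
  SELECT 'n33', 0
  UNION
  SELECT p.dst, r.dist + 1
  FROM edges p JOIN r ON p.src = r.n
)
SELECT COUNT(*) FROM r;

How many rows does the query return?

Base: (n33, dist=0).
Iteration 1: edges from {n33} -> (n2, dist=1), (n22, dist=1).
Iteration 2: edges from {n2,n22} -> (n19, dist=2).
Iteration 3: no outgoing edges from {n19}; recursion stops.
Total rows emitted: 4.

4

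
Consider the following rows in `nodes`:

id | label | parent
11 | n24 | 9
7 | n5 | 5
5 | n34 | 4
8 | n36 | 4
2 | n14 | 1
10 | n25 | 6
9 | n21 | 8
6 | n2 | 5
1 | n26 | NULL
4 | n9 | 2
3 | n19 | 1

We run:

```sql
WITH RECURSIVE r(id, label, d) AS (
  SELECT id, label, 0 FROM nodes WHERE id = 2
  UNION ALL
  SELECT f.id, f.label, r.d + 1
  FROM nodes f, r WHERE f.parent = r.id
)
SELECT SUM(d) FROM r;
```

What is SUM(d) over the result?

Base: id=2 (n14) at d 0.
Iteration 1: rows with parent in {2} -> n9 (id 4, d 1).
Iteration 2: rows with parent in {4} -> n34 (id 5, d 2), n36 (id 8, d 2).
Iteration 3: rows with parent in {5,8} -> n2 (id 6, d 3), n5 (id 7, d 3), n21 (id 9, d 3).
Iteration 4: rows with parent in {6,7,9} -> n25 (id 10, d 4), n24 (id 11, d 4).
Iteration 5: no rows with parent in {10,11}; recursion stops.
SUM(d) = 0 + 1 + 2 + 2 + 3 + 3 + 3 + 4 + 4 = 22.

22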